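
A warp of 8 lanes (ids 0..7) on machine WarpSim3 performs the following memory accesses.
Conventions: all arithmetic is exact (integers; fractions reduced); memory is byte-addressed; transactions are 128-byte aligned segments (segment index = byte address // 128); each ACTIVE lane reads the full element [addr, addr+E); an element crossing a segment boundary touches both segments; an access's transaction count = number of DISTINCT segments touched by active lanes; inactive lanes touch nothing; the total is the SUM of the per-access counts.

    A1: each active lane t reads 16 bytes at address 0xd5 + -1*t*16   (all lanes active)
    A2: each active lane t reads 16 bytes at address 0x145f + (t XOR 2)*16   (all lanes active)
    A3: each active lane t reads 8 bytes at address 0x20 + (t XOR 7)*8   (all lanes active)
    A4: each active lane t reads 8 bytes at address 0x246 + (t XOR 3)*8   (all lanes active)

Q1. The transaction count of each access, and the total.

A1: 2 transactions
A2: 2 transactions
A3: 1 transaction
A4: 2 transactions

Answer: 2,2,1,2; total 7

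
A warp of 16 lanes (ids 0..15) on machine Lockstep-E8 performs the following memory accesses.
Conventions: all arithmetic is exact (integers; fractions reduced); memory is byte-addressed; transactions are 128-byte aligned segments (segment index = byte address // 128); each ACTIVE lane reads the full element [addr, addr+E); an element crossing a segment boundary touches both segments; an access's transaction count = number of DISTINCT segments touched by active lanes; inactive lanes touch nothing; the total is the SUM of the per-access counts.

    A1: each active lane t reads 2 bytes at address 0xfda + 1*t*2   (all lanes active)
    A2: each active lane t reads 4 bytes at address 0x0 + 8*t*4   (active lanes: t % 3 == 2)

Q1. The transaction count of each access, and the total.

A1: 1 transaction
A2: 4 transactions

Answer: 1,4; total 5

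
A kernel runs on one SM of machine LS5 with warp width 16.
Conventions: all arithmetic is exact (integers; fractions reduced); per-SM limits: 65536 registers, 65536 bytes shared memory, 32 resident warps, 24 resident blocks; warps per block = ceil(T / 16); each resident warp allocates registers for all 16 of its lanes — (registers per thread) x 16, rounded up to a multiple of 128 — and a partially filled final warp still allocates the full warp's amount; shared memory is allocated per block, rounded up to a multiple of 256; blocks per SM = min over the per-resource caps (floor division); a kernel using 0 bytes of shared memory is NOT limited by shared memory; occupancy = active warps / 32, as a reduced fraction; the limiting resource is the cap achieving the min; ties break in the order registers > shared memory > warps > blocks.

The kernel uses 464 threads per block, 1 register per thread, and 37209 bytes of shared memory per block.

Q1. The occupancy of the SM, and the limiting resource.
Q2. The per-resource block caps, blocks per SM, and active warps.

Answer: occupancy 29/32, limited by shared memory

registers: 17 blocks
shared memory: 1 block
warps: 1 block
blocks: 24 blocks

Answer: 1 block, 29 active warps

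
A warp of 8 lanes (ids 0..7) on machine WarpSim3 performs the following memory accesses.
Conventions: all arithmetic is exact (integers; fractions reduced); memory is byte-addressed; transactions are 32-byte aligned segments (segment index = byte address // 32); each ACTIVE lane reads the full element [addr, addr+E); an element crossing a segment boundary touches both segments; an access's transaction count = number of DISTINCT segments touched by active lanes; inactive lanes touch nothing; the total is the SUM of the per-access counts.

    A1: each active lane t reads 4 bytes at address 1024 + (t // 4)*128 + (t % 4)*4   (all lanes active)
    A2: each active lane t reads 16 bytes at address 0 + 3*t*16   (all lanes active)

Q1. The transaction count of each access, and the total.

A1: 2 transactions
A2: 8 transactions

Answer: 2,8; total 10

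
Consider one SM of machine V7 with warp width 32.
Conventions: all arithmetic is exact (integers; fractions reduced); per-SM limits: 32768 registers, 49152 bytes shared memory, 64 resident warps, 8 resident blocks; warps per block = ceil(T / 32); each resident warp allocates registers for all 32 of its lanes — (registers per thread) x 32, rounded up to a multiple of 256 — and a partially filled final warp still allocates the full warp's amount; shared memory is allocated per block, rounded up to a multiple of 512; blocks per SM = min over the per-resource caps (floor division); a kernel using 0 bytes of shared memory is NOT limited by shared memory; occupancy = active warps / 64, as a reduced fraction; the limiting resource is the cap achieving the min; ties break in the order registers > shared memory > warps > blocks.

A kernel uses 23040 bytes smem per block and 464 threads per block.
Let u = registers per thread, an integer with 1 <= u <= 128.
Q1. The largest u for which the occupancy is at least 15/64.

Answer: u = 64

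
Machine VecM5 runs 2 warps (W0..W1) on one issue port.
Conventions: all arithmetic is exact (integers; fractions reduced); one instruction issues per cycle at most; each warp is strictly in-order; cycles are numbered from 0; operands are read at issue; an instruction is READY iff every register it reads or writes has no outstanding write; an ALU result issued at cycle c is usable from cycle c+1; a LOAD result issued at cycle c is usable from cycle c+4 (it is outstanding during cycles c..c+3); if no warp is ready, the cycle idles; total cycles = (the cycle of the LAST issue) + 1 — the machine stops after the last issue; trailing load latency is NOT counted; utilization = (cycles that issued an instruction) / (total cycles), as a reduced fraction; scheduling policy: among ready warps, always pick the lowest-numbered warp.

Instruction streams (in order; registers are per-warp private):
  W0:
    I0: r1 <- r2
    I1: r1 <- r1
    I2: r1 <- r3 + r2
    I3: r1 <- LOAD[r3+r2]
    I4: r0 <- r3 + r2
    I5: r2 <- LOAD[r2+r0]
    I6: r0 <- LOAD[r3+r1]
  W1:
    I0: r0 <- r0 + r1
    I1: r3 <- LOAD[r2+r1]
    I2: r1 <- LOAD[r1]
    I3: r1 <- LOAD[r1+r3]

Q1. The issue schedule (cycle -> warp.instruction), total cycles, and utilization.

cycle 0: W0.I0
cycle 1: W0.I1
cycle 2: W0.I2
cycle 3: W0.I3
cycle 4: W0.I4
cycle 5: W0.I5
cycle 6: W1.I0
cycle 7: W0.I6
cycle 8: W1.I1
cycle 9: W1.I2
cycle 10: idle
cycle 11: idle
cycle 12: idle
cycle 13: W1.I3

Answer: 14 cycles, utilization 11/14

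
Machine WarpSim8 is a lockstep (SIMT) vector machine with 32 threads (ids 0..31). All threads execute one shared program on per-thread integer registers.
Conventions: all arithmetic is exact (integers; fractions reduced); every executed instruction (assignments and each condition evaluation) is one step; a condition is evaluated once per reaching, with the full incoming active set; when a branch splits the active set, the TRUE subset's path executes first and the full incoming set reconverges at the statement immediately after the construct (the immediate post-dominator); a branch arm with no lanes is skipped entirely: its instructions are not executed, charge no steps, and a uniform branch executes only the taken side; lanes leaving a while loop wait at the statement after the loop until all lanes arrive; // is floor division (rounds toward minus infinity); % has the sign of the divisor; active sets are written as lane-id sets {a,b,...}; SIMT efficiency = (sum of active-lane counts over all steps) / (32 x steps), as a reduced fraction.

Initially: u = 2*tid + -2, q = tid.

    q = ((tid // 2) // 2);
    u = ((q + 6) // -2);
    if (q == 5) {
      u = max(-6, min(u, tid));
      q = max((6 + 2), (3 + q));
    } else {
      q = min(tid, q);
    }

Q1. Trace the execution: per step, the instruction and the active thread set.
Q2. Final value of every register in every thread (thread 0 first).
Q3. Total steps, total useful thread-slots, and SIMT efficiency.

step 0: q <- ((tid // 2) // 2)       {0,1,2,3,4,5,6,7,8,9,10,11,12,13,14,15,16,17,18,19,20,21,22,23,24,25,26,27,28,29,30,31}
step 1: u <- ((q + 6) // -2)         {0,1,2,3,4,5,6,7,8,9,10,11,12,13,14,15,16,17,18,19,20,21,22,23,24,25,26,27,28,29,30,31}
step 2: eval (q == 5)                {0,1,2,3,4,5,6,7,8,9,10,11,12,13,14,15,16,17,18,19,20,21,22,23,24,25,26,27,28,29,30,31}
step 3: u <- max(-6, min(u, tid))    {20,21,22,23}
step 4: q <- max((6 + 2), (3 + q))   {20,21,22,23}
step 5: q <- min(tid, q)             {0,1,2,3,4,5,6,7,8,9,10,11,12,13,14,15,16,17,18,19,24,25,26,27,28,29,30,31}

Answer: 6 steps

u: -3,-3,-3,-3,-4,-4,-4,-4,-4,-4,-4,-4,-5,-5,-5,-5,-5,-5,-5,-5,-6,-6,-6,-6,-6,-6,-6,-6,-7,-7,-7,-7
q: 0,0,0,0,1,1,1,1,2,2,2,2,3,3,3,3,4,4,4,4,8,8,8,8,6,6,6,6,7,7,7,7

steps = 6; useful = 132; efficiency = 132/192 = 11/16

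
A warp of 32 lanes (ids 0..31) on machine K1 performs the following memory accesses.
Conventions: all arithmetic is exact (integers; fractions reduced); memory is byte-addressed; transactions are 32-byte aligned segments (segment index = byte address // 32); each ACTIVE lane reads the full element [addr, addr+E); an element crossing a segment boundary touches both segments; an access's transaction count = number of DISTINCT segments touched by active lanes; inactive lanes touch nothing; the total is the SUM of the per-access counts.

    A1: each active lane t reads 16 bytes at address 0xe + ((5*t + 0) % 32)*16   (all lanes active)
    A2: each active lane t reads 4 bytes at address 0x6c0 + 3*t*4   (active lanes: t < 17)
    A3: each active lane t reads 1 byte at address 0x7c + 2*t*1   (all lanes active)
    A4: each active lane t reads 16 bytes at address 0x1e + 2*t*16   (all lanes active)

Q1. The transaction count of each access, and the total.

A1: 17 transactions
A2: 7 transactions
A3: 3 transactions
A4: 33 transactions

Answer: 17,7,3,33; total 60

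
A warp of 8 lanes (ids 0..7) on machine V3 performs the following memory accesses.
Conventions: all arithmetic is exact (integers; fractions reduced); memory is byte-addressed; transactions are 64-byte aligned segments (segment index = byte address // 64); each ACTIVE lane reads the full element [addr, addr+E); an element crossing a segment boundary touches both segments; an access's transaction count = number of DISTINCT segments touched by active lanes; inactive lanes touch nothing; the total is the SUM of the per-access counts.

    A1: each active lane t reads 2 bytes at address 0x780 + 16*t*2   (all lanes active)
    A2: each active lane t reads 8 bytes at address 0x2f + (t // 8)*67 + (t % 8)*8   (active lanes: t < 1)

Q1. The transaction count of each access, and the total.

A1: 4 transactions
A2: 1 transaction

Answer: 4,1; total 5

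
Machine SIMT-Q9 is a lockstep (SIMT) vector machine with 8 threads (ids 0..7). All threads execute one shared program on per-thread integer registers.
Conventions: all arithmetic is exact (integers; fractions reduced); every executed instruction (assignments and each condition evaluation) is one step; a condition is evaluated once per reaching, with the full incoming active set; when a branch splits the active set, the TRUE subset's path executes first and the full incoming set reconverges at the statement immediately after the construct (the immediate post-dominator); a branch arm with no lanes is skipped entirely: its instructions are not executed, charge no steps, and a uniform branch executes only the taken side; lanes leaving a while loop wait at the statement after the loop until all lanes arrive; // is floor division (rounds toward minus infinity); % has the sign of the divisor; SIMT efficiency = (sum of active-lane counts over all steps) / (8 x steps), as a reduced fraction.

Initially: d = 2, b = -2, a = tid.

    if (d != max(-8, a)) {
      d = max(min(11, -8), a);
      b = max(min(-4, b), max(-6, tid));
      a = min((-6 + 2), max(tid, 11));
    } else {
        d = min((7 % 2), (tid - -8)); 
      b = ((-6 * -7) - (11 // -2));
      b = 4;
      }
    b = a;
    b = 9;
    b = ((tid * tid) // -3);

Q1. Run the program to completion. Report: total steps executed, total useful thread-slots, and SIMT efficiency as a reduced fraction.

Answer: 10 steps, 56 useful, 7/10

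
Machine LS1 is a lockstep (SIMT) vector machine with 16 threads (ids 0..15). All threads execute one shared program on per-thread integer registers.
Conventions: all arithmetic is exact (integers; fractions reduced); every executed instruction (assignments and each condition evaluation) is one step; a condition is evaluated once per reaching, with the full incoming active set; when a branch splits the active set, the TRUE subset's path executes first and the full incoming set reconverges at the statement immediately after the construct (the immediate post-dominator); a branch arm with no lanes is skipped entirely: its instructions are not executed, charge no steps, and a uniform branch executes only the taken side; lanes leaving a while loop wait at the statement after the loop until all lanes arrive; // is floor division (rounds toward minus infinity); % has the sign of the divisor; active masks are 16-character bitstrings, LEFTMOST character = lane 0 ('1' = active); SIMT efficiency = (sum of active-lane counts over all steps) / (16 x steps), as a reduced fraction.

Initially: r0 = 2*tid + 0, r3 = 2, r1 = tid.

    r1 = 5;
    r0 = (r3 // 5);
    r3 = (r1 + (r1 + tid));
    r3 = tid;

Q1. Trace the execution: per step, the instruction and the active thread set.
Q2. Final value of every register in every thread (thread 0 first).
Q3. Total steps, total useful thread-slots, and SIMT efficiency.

step 0: r1 <- 5                      1111111111111111
step 1: r0 <- (r3 // 5)              1111111111111111
step 2: r3 <- (r1 + (r1 + tid))      1111111111111111
step 3: r3 <- tid                    1111111111111111

Answer: 4 steps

r0: 0,0,0,0,0,0,0,0,0,0,0,0,0,0,0,0
r3: 0,1,2,3,4,5,6,7,8,9,10,11,12,13,14,15
r1: 5,5,5,5,5,5,5,5,5,5,5,5,5,5,5,5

steps = 4; useful = 64; efficiency = 64/64 = 1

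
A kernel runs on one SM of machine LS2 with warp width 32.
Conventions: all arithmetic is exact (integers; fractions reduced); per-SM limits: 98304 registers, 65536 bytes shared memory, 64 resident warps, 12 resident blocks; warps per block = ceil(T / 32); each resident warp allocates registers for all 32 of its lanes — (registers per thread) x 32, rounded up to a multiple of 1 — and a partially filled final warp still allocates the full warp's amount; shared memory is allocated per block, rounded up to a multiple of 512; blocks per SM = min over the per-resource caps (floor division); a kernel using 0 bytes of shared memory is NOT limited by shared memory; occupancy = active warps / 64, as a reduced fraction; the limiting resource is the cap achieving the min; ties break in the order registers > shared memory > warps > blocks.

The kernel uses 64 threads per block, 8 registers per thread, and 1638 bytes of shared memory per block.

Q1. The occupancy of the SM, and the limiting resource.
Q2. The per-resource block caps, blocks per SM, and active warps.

Answer: occupancy 3/8, limited by blocks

registers: 192 blocks
shared memory: 32 blocks
warps: 32 blocks
blocks: 12 blocks

Answer: 12 blocks, 24 active warps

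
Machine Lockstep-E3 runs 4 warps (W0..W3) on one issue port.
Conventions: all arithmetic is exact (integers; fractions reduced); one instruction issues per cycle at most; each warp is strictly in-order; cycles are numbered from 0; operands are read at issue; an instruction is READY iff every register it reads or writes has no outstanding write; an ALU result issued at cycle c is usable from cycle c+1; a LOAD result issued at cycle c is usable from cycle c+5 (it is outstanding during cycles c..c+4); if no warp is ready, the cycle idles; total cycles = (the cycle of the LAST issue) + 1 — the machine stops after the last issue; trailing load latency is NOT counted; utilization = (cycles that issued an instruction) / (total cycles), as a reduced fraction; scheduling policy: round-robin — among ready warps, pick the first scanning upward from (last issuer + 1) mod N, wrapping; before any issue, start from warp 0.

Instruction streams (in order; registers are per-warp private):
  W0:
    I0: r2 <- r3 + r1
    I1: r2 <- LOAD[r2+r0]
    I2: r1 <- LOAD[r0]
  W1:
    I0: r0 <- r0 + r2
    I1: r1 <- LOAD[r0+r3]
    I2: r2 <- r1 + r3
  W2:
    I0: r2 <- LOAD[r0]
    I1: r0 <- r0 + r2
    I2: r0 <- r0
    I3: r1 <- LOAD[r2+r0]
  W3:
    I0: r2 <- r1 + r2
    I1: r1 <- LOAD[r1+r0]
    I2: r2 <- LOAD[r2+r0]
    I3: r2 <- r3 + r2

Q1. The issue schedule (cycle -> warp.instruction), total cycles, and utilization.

cycle 0: W0.I0
cycle 1: W1.I0
cycle 2: W2.I0
cycle 3: W3.I0
cycle 4: W0.I1
cycle 5: W1.I1
cycle 6: W3.I1
cycle 7: W0.I2
cycle 8: W2.I1
cycle 9: W3.I2
cycle 10: W1.I2
cycle 11: W2.I2
cycle 12: W2.I3
cycle 13: idle
cycle 14: W3.I3

Answer: 15 cycles, utilization 14/15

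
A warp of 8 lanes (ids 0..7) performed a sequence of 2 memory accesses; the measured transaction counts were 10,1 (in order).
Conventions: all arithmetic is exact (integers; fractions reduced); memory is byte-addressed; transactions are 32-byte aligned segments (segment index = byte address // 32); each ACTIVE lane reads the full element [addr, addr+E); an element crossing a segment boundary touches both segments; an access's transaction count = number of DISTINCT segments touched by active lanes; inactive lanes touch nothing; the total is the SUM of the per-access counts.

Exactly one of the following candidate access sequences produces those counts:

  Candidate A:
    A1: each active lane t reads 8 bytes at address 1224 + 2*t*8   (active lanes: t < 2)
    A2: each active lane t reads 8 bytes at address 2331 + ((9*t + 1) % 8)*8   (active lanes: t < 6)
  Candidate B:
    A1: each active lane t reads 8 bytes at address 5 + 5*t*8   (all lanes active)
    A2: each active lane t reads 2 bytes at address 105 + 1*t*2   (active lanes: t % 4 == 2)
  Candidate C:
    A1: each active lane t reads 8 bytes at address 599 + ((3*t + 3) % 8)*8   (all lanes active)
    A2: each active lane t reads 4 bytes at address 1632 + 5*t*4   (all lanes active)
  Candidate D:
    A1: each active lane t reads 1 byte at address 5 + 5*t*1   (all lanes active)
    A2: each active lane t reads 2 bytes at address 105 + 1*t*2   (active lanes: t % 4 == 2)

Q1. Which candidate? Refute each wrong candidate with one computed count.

A: A1 gives 1 transaction, not 10
C: A1 gives 3 transactions, not 10
D: A1 gives 2 transactions, not 10
B: all counts match (10,1)

Answer: B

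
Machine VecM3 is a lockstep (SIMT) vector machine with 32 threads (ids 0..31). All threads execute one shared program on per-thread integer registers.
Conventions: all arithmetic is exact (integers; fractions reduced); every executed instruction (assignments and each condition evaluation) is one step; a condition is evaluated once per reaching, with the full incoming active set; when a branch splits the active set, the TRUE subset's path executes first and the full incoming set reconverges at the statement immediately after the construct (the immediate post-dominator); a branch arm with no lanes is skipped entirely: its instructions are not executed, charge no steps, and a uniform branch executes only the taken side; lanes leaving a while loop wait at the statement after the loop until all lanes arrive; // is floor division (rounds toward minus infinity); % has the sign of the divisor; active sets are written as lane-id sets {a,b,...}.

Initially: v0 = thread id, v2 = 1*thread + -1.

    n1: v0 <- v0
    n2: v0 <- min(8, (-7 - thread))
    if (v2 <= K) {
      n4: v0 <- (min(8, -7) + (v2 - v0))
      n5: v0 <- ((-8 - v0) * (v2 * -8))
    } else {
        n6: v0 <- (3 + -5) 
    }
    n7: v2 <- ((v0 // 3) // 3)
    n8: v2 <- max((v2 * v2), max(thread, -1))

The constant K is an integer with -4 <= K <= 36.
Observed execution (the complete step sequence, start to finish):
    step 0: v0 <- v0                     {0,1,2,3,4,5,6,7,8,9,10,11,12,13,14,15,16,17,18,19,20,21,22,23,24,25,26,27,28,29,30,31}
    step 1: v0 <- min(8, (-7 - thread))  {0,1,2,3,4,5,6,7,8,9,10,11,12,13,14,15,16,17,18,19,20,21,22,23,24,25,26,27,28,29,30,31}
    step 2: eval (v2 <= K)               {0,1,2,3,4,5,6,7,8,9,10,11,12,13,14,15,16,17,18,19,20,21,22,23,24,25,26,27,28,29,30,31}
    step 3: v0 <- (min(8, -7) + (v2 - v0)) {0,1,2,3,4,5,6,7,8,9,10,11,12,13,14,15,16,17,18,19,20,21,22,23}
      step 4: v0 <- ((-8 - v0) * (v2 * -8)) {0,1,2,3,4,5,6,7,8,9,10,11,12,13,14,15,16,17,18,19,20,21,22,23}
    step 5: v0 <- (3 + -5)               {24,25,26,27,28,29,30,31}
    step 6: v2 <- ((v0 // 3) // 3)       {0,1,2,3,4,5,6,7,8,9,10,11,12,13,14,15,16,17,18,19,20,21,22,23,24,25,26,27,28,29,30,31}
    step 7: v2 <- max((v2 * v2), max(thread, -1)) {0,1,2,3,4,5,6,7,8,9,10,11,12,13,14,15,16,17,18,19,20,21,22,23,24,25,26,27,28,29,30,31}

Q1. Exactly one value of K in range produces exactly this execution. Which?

Answer: K = 22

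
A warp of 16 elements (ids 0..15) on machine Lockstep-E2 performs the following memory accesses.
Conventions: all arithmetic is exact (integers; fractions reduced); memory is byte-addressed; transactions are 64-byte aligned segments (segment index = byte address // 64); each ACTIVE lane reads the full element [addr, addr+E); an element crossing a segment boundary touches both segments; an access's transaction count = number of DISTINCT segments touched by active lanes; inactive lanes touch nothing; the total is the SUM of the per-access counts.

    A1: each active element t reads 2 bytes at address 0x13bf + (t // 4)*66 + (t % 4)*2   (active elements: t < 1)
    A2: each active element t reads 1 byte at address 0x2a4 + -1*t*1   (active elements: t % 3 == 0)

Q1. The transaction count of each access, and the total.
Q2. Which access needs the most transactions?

A1: 2 transactions
A2: 1 transaction

Answer: 2,1; total 3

Answer: A1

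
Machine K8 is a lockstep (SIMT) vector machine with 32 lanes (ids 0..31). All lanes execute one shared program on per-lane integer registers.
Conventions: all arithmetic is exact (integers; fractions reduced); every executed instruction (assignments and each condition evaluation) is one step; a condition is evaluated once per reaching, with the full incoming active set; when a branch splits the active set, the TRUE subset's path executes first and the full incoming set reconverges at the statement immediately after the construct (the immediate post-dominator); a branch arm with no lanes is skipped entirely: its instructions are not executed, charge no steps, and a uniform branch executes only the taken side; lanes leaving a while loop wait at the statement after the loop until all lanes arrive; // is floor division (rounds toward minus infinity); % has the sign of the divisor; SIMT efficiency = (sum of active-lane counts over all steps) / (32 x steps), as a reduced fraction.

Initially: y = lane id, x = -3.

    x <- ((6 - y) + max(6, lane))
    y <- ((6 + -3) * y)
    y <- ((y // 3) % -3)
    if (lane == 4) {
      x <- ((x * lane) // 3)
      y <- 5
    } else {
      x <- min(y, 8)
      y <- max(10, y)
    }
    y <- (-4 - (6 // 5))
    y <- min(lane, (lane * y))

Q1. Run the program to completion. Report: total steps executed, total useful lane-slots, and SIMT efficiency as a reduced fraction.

Answer: 10 steps, 256 useful, 4/5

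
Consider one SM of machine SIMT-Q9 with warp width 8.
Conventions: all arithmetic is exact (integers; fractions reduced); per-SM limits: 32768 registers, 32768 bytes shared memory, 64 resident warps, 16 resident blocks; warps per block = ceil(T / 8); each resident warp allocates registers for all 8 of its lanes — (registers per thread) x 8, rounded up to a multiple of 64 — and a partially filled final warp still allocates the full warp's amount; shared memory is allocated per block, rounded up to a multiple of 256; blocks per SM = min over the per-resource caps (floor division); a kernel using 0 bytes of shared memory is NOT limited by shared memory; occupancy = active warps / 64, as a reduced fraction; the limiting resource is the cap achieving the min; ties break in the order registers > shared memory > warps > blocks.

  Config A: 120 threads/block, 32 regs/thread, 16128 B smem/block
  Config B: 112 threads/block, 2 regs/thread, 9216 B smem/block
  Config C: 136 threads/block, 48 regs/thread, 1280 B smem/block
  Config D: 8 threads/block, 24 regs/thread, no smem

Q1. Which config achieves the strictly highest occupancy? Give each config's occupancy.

occupancies: A 15/32, B 21/32, C 51/64, D 1/4

Answer: C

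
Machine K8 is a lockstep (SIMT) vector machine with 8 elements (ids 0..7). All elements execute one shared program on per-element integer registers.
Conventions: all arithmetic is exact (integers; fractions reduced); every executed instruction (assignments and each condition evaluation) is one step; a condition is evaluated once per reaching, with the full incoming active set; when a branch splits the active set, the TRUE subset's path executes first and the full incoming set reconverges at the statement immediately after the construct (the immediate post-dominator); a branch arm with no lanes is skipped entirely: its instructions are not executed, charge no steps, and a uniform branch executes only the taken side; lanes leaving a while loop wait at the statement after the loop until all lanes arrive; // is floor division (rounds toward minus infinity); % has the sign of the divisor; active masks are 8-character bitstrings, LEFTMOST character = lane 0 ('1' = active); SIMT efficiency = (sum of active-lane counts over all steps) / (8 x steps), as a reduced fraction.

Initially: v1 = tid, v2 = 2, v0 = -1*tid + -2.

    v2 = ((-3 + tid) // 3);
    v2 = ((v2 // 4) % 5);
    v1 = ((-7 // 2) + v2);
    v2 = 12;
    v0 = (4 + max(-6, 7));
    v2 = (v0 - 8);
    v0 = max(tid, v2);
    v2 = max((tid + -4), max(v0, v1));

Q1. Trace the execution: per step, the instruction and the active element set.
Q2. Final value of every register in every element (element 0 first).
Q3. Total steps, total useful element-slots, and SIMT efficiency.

step 0: v2 <- ((-3 + tid) // 3)      11111111
step 1: v2 <- ((v2 // 4) % 5)        11111111
step 2: v1 <- ((-7 // 2) + v2)       11111111
step 3: v2 <- 12                     11111111
step 4: v0 <- (4 + max(-6, 7))       11111111
step 5: v2 <- (v0 - 8)               11111111
step 6: v0 <- max(tid, v2)           11111111
step 7: v2 <- max((tid + -4), max(v0, v1)) 11111111

Answer: 8 steps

v1: 0,0,0,-4,-4,-4,-4,-4
v2: 3,3,3,3,4,5,6,7
v0: 3,3,3,3,4,5,6,7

steps = 8; useful = 64; efficiency = 64/64 = 1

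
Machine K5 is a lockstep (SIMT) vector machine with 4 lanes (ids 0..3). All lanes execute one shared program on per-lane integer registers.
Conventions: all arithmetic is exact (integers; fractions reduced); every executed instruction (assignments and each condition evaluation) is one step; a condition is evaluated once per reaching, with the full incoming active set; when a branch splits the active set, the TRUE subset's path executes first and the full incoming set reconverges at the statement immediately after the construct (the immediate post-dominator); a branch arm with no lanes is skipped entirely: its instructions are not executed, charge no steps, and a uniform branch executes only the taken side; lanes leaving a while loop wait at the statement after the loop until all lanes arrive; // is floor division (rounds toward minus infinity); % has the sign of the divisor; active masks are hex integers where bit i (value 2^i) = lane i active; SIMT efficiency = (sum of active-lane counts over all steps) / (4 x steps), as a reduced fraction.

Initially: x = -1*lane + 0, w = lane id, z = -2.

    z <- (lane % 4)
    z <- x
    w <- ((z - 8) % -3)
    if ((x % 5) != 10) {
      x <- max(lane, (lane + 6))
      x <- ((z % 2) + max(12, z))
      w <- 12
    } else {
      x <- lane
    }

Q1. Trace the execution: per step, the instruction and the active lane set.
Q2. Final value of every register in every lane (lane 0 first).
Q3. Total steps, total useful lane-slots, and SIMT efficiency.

step 0: z <- (lane % 4)              0xf
step 1: z <- x                       0xf
step 2: w <- ((z - 8) % -3)          0xf
step 3: eval ((x % 5) != 10)         0xf
step 4: x <- max(lane, (lane + 6))   0xf
step 5: x <- ((z % 2) + max(12, z))  0xf
step 6: w <- 12                      0xf

Answer: 7 steps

x: 12,13,12,13
w: 12,12,12,12
z: 0,-1,-2,-3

steps = 7; useful = 28; efficiency = 28/28 = 1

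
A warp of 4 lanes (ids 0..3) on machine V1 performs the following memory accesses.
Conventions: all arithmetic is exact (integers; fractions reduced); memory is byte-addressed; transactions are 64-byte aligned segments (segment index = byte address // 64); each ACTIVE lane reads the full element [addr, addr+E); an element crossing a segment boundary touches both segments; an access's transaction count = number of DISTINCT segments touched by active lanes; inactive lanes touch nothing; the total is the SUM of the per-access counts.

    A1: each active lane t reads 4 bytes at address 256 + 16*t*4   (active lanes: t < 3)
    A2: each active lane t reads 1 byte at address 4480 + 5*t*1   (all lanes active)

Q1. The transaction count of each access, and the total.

A1: 3 transactions
A2: 1 transaction

Answer: 3,1; total 4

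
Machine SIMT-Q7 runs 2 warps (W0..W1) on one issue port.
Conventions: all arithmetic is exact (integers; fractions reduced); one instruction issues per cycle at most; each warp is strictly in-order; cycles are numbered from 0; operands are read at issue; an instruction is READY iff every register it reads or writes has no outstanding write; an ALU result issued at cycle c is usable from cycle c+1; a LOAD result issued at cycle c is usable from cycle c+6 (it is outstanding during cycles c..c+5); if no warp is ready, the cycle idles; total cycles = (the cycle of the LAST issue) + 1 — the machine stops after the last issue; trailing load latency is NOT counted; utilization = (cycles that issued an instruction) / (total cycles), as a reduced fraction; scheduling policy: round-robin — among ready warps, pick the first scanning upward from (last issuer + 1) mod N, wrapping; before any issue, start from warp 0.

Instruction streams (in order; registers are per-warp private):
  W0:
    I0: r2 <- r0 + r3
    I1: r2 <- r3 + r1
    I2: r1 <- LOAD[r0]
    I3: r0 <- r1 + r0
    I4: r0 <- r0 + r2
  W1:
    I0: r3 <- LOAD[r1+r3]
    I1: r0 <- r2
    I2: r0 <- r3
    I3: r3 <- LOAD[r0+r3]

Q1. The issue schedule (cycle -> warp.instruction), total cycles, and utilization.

cycle 0: W0.I0
cycle 1: W1.I0
cycle 2: W0.I1
cycle 3: W1.I1
cycle 4: W0.I2
cycle 5: idle
cycle 6: idle
cycle 7: W1.I2
cycle 8: W1.I3
cycle 9: idle
cycle 10: W0.I3
cycle 11: W0.I4

Answer: 12 cycles, utilization 3/4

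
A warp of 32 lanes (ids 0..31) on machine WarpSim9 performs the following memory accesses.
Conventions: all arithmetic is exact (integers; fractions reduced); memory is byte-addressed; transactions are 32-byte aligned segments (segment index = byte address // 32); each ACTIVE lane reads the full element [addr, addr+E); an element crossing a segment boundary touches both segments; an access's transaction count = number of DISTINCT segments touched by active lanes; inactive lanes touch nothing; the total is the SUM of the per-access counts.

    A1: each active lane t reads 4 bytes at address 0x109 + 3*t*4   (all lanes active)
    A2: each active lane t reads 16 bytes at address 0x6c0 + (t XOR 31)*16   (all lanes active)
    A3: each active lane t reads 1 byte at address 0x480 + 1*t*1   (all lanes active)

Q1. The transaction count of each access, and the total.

A1: 13 transactions
A2: 16 transactions
A3: 1 transaction

Answer: 13,16,1; total 30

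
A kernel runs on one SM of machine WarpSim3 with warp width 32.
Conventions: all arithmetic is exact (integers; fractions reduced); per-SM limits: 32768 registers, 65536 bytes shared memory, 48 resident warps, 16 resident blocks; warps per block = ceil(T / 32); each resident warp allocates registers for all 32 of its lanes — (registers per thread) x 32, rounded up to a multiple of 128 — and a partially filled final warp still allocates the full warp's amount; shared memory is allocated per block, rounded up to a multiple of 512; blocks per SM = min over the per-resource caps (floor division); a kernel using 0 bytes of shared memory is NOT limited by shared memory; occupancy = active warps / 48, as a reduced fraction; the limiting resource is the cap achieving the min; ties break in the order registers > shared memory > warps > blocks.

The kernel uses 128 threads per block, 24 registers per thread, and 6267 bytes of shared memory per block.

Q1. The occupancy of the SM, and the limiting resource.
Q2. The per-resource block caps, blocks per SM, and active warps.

Answer: occupancy 3/4, limited by shared memory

registers: 10 blocks
shared memory: 9 blocks
warps: 12 blocks
blocks: 16 blocks

Answer: 9 blocks, 36 active warps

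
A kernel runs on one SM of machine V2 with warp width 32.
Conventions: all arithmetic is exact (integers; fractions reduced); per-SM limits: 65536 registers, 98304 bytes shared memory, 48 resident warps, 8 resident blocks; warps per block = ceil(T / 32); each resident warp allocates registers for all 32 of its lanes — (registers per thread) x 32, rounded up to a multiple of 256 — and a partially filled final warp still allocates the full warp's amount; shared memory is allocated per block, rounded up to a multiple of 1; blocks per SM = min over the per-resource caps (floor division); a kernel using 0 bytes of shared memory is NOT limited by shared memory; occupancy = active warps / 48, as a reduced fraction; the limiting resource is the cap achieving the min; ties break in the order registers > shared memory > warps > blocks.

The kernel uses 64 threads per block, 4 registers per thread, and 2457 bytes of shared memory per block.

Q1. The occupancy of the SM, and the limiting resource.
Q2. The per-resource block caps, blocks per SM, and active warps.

Answer: occupancy 1/3, limited by blocks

registers: 128 blocks
shared memory: 40 blocks
warps: 24 blocks
blocks: 8 blocks

Answer: 8 blocks, 16 active warps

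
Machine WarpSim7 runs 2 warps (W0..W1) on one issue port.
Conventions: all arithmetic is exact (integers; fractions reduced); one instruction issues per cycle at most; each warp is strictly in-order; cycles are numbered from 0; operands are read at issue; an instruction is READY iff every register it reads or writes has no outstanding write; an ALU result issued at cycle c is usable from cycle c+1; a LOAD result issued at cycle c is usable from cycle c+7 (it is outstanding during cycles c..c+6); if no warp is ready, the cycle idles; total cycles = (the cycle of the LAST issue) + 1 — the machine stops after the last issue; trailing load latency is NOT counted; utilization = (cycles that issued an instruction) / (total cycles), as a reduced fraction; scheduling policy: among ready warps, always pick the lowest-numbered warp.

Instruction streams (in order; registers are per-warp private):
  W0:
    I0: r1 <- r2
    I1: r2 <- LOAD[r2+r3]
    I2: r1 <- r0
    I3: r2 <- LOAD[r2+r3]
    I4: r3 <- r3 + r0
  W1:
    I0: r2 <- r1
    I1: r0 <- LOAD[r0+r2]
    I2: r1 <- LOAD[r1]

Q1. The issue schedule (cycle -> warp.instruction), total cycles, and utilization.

cycle 0: W0.I0
cycle 1: W0.I1
cycle 2: W0.I2
cycle 3: W1.I0
cycle 4: W1.I1
cycle 5: W1.I2
cycle 6: idle
cycle 7: idle
cycle 8: W0.I3
cycle 9: W0.I4

Answer: 10 cycles, utilization 4/5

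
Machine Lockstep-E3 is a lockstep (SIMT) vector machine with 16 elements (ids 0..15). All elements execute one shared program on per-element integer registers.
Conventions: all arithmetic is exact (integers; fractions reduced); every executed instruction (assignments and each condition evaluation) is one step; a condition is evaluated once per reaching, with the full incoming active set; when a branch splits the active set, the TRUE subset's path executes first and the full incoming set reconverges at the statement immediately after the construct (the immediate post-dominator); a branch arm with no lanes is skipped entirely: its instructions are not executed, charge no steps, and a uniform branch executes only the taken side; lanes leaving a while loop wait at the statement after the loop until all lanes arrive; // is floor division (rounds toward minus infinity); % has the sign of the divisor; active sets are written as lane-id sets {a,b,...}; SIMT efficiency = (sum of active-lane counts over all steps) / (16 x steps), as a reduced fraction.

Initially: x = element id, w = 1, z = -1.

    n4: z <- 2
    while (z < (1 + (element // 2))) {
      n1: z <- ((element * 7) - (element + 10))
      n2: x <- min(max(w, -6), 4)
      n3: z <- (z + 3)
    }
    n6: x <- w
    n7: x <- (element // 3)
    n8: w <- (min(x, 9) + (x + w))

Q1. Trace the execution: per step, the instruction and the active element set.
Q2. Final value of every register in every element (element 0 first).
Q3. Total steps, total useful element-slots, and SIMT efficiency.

step 0: z <- 2                       {0,1,2,3,4,5,6,7,8,9,10,11,12,13,14,15}
step 1: eval (z < (1 + (element // 2))) {0,1,2,3,4,5,6,7,8,9,10,11,12,13,14,15}
step 2: z <- ((element * 7) - (element + 10)) {4,5,6,7,8,9,10,11,12,13,14,15}
step 3: x <- min(max(w, -6), 4)      {4,5,6,7,8,9,10,11,12,13,14,15}
step 4: z <- (z + 3)                 {4,5,6,7,8,9,10,11,12,13,14,15}
step 5: eval (z < (1 + (element // 2))) {4,5,6,7,8,9,10,11,12,13,14,15}
step 6: x <- w                       {0,1,2,3,4,5,6,7,8,9,10,11,12,13,14,15}
step 7: x <- (element // 3)          {0,1,2,3,4,5,6,7,8,9,10,11,12,13,14,15}
step 8: w <- (min(x, 9) + (x + w))   {0,1,2,3,4,5,6,7,8,9,10,11,12,13,14,15}

Answer: 9 steps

x: 0,0,0,1,1,1,2,2,2,3,3,3,4,4,4,5
w: 1,1,1,3,3,3,5,5,5,7,7,7,9,9,9,11
z: 2,2,2,2,17,23,29,35,41,47,53,59,65,71,77,83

steps = 9; useful = 128; efficiency = 128/144 = 8/9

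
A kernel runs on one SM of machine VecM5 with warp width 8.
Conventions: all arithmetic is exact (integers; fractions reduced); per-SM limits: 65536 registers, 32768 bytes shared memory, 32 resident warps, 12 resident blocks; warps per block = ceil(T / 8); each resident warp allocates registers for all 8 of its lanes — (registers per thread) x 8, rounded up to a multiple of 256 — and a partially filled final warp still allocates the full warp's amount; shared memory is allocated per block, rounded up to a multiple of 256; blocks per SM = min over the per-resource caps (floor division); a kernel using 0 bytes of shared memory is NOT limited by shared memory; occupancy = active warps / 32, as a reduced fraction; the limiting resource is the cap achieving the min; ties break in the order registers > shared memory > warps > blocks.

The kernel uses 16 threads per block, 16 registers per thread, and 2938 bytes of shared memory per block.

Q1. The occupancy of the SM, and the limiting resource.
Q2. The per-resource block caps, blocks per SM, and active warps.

Answer: occupancy 5/8, limited by shared memory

registers: 128 blocks
shared memory: 10 blocks
warps: 16 blocks
blocks: 12 blocks

Answer: 10 blocks, 20 active warps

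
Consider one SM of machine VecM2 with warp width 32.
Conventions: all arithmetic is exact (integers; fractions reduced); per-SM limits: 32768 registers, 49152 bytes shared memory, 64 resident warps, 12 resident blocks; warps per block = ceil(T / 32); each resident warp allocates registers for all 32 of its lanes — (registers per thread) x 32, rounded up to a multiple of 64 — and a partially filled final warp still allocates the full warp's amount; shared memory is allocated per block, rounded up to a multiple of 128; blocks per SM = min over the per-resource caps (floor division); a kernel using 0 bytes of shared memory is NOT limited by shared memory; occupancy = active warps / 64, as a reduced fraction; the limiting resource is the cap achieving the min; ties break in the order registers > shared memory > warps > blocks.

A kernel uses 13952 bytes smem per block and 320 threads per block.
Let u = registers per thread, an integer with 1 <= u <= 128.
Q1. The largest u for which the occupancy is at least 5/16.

Answer: u = 50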